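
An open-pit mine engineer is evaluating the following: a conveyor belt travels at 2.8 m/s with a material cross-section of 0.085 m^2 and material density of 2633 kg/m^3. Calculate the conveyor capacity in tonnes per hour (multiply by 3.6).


Volumetric flow = speed * area
= 2.8 * 0.085 = 0.238 m^3/s
Mass flow = volumetric * density
= 0.238 * 2633 = 626.654 kg/s
Convert to t/h: multiply by 3.6
Capacity = 626.654 * 3.6
= 2255.9544 t/h

2255.9544 t/h


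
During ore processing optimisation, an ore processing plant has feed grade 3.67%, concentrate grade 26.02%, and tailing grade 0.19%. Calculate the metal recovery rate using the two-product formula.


Using the two-product formula:
R = 100 * c * (f - t) / (f * (c - t))
Numerator = 100 * 26.02 * (3.67 - 0.19)
= 100 * 26.02 * 3.48
= 9054.96
Denominator = 3.67 * (26.02 - 0.19)
= 3.67 * 25.83
= 94.7961
R = 9054.96 / 94.7961
= 95.5204%

95.5204%


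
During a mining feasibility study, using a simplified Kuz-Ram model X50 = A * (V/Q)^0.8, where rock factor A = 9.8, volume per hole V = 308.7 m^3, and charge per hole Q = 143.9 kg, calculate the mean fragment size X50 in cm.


Compute V/Q:
V/Q = 308.7 / 143.9 = 2.14523975
Raise to the power 0.8:
(V/Q)^0.8 = 2.14523975^0.8 = 1.84153793
Multiply by A:
X50 = 9.8 * 1.84153793
= 18.0471 cm

18.0471 cm


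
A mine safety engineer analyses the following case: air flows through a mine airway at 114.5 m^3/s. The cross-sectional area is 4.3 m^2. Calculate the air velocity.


Velocity = flow rate / cross-sectional area
= 114.5 / 4.3
= 26.6279 m/s

26.6279 m/s


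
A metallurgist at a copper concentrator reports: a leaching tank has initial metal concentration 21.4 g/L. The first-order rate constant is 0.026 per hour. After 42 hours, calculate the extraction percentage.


66.4455%

Compute the exponent:
-k * t = -0.026 * 42 = -1.092
Remaining concentration:
C = 21.4 * exp(-1.092)
= 21.4 * 0.3355447327
= 7.18065728 g/L
Extracted = 21.4 - 7.18065728 = 14.21934272 g/L
Extraction % = 14.21934272 / 21.4 * 100
= 66.4455%


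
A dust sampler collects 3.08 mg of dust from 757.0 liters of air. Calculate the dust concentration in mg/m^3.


Convert liters to m^3: 1 m^3 = 1000 L
Concentration = mass / volume * 1000
= 3.08 / 757.0 * 1000
= 0.004068692206 * 1000
= 4.0687 mg/m^3

4.0687 mg/m^3


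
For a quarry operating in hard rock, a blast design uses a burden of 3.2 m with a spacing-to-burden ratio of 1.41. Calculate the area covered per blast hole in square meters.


First, find the spacing:
Spacing = burden * ratio = 3.2 * 1.41
= 4.512 m
Then, calculate the area:
Area = burden * spacing = 3.2 * 4.512
= 14.4384 m^2

14.4384 m^2


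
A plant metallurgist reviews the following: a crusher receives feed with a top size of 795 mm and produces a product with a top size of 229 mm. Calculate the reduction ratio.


3.4716

Reduction ratio = feed size / product size
= 795 / 229
= 3.4716


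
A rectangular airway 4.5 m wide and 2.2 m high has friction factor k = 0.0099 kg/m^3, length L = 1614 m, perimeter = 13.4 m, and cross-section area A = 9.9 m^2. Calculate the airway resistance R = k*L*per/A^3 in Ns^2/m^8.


0.2207 Ns^2/m^8

Compute the numerator:
k * L * per = 0.0099 * 1614 * 13.4
= 214.11324
Compute the denominator:
A^3 = 9.9^3 = 970.299
Resistance:
R = 214.11324 / 970.299
= 0.2207 Ns^2/m^8


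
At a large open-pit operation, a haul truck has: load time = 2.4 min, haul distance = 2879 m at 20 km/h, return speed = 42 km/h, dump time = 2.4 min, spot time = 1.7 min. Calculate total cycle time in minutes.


Convert haul speed to m/min: 20 * 1000/60 = 333.3333333 m/min
Haul time = 2879 / 333.3333333 = 8.637 min
Convert return speed to m/min: 42 * 1000/60 = 700 m/min
Return time = 2879 / 700 = 4.112857143 min
Total cycle time:
= 2.4 + 8.637 + 2.4 + 4.112857143 + 1.7
= 19.2499 min

19.2499 min


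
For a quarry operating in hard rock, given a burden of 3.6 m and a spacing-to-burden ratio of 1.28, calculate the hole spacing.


Spacing = burden * ratio
= 3.6 * 1.28
= 4.608 m

4.608 m


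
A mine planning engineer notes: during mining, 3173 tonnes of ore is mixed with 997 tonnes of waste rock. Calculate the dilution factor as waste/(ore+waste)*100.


Total material = ore + waste
= 3173 + 997 = 4170 tonnes
Dilution = waste / total * 100
= 997 / 4170 * 100
= 0.239088729 * 100
= 23.9089%

23.9089%


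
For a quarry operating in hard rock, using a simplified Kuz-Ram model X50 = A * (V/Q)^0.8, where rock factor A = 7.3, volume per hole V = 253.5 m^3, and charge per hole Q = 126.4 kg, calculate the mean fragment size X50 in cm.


Compute V/Q:
V/Q = 253.5 / 126.4 = 2.005537975
Raise to the power 0.8:
(V/Q)^0.8 = 2.005537975^0.8 = 1.744956929
Multiply by A:
X50 = 7.3 * 1.744956929
= 12.7382 cm

12.7382 cm


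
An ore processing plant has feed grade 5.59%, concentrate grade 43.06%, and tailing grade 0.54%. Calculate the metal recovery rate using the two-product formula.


91.4872%

Using the two-product formula:
R = 100 * c * (f - t) / (f * (c - t))
Numerator = 100 * 43.06 * (5.59 - 0.54)
= 100 * 43.06 * 5.05
= 21745.3
Denominator = 5.59 * (43.06 - 0.54)
= 5.59 * 42.52
= 237.6868
R = 21745.3 / 237.6868
= 91.4872%


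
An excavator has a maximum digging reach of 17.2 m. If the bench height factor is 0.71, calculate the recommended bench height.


Bench height = reach * factor
= 17.2 * 0.71
= 12.212 m

12.212 m


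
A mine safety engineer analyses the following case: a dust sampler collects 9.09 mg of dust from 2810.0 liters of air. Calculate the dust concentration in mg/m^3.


Convert liters to m^3: 1 m^3 = 1000 L
Concentration = mass / volume * 1000
= 9.09 / 2810.0 * 1000
= 0.003234875445 * 1000
= 3.2349 mg/m^3

3.2349 mg/m^3


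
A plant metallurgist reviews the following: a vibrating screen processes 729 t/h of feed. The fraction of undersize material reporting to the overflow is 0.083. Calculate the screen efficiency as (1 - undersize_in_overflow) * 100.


91.7%

Screen efficiency = (1 - fraction of undersize in overflow) * 100
= (1 - 0.083) * 100
= 0.917 * 100
= 91.7%


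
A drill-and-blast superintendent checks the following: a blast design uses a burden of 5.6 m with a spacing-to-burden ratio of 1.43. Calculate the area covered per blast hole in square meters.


44.8448 m^2

First, find the spacing:
Spacing = burden * ratio = 5.6 * 1.43
= 8.008 m
Then, calculate the area:
Area = burden * spacing = 5.6 * 8.008
= 44.8448 m^2


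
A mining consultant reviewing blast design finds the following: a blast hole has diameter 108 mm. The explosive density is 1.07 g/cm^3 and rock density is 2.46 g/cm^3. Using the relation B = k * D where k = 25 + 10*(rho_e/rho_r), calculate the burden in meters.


First, compute k:
rho_e / rho_r = 1.07 / 2.46 = 0.4349593496
k = 25 + 10 * 0.4349593496 = 29.3495935
Then, compute burden:
B = k * D / 1000 = 29.3495935 * 108 / 1000
= 3169.756098 / 1000
= 3.1698 m

3.1698 m


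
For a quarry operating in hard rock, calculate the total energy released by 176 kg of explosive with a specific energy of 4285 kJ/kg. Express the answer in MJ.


754.16 MJ

Energy = mass * specific_energy / 1000
= 176 * 4285 / 1000
= 754160 / 1000
= 754.16 MJ


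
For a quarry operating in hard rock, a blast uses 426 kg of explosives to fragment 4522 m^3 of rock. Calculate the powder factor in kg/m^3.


0.0942 kg/m^3

Powder factor = explosive mass / rock volume
= 426 / 4522
= 0.0942 kg/m^3


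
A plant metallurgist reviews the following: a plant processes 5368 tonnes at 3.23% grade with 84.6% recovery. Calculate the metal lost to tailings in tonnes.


Total metal in feed:
= 5368 * 3.23 / 100 = 173.3864 tonnes
Metal recovered:
= 173.3864 * 84.6 / 100 = 146.6848944 tonnes
Metal lost to tailings:
= 173.3864 - 146.6848944
= 26.7015 tonnes

26.7015 tonnes


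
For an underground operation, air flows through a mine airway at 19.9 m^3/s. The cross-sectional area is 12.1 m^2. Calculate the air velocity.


1.6446 m/s

Velocity = flow rate / cross-sectional area
= 19.9 / 12.1
= 1.6446 m/s


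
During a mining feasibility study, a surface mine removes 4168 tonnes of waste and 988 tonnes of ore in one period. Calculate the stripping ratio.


Stripping ratio = waste tonnage / ore tonnage
= 4168 / 988
= 4.2186

4.2186


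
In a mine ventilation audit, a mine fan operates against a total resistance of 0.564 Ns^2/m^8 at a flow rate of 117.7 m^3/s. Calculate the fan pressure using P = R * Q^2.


Compute Q^2:
Q^2 = 117.7^2 = 13853.29
Compute pressure:
P = R * Q^2 = 0.564 * 13853.29
= 7813.2556 Pa

7813.2556 Pa


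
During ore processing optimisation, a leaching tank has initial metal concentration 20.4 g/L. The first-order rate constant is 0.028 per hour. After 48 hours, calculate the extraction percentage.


Compute the exponent:
-k * t = -0.028 * 48 = -1.344
Remaining concentration:
C = 20.4 * exp(-1.344)
= 20.4 * 0.2608003779
= 5.320327709 g/L
Extracted = 20.4 - 5.320327709 = 15.07967229 g/L
Extraction % = 15.07967229 / 20.4 * 100
= 73.92%

73.92%


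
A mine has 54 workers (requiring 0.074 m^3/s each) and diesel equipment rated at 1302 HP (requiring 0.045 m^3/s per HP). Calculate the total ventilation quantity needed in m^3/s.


Airflow for workers:
Q_people = 54 * 0.074 = 3.996 m^3/s
Airflow for diesel equipment:
Q_diesel = 1302 * 0.045 = 58.59 m^3/s
Total ventilation:
Q_total = 3.996 + 58.59
= 62.586 m^3/s

62.586 m^3/s


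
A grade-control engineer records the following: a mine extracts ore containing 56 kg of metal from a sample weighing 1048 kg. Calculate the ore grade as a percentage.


Ore grade = (metal mass / ore mass) * 100
= (56 / 1048) * 100
= 0.0534351145 * 100
= 5.3435%

5.3435%


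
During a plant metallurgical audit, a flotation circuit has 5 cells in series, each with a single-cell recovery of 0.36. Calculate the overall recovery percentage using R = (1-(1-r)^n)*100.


Complement of single-cell recovery:
1 - r = 1 - 0.36 = 0.64
Raise to power n:
(1 - r)^5 = 0.64^5 = 0.1073741824
Overall recovery:
R = (1 - 0.1073741824) * 100
= 89.2626%

89.2626%


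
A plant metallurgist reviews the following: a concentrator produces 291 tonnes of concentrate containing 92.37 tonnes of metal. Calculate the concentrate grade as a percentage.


31.7423%

Grade = (metal in concentrate / concentrate mass) * 100
= (92.37 / 291) * 100
= 0.3174226804 * 100
= 31.7423%


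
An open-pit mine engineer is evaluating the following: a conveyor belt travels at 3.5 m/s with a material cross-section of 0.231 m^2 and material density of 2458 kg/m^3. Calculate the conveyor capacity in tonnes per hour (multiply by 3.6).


7154.2548 t/h

Volumetric flow = speed * area
= 3.5 * 0.231 = 0.8085 m^3/s
Mass flow = volumetric * density
= 0.8085 * 2458 = 1987.293 kg/s
Convert to t/h: multiply by 3.6
Capacity = 1987.293 * 3.6
= 7154.2548 t/h


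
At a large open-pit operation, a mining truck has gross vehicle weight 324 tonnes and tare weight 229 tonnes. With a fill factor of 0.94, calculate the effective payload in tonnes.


Maximum payload = gross - tare
= 324 - 229 = 95 tonnes
Effective payload = max payload * fill factor
= 95 * 0.94
= 89.3 tonnes

89.3 tonnes


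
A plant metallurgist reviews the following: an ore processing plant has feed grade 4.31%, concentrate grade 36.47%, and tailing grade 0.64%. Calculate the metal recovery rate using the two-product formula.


Using the two-product formula:
R = 100 * c * (f - t) / (f * (c - t))
Numerator = 100 * 36.47 * (4.31 - 0.64)
= 100 * 36.47 * 3.67
= 13384.49
Denominator = 4.31 * (36.47 - 0.64)
= 4.31 * 35.83
= 154.4273
R = 13384.49 / 154.4273
= 86.6718%

86.6718%


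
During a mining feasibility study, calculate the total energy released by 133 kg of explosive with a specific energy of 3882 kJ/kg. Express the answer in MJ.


Energy = mass * specific_energy / 1000
= 133 * 3882 / 1000
= 516306 / 1000
= 516.306 MJ

516.306 MJ


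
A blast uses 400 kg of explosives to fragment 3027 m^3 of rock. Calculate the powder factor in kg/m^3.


0.1321 kg/m^3

Powder factor = explosive mass / rock volume
= 400 / 3027
= 0.1321 kg/m^3


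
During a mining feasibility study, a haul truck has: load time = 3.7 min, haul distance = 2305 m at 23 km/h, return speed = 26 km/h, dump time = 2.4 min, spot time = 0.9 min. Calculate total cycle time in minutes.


18.3323 min

Convert haul speed to m/min: 23 * 1000/60 = 383.3333333 m/min
Haul time = 2305 / 383.3333333 = 6.013043478 min
Convert return speed to m/min: 26 * 1000/60 = 433.3333333 m/min
Return time = 2305 / 433.3333333 = 5.319230769 min
Total cycle time:
= 3.7 + 6.013043478 + 2.4 + 5.319230769 + 0.9
= 18.3323 min


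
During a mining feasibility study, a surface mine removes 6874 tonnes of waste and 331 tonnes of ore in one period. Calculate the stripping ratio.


20.7674

Stripping ratio = waste tonnage / ore tonnage
= 6874 / 331
= 20.7674


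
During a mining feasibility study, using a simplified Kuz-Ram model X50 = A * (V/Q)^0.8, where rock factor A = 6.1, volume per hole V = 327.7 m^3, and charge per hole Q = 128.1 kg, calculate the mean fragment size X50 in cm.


12.9322 cm

Compute V/Q:
V/Q = 327.7 / 128.1 = 2.558157689
Raise to the power 0.8:
(V/Q)^0.8 = 2.558157689^0.8 = 2.120029232
Multiply by A:
X50 = 6.1 * 2.120029232
= 12.9322 cm


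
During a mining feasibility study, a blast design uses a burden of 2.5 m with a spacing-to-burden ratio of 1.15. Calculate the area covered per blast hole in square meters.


First, find the spacing:
Spacing = burden * ratio = 2.5 * 1.15
= 2.875 m
Then, calculate the area:
Area = burden * spacing = 2.5 * 2.875
= 7.1875 m^2

7.1875 m^2


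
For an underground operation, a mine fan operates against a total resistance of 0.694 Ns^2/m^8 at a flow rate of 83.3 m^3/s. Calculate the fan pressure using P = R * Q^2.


Compute Q^2:
Q^2 = 83.3^2 = 6938.89
Compute pressure:
P = R * Q^2 = 0.694 * 6938.89
= 4815.5897 Pa

4815.5897 Pa


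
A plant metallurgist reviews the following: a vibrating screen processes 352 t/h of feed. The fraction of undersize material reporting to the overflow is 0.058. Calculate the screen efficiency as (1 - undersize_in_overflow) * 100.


Screen efficiency = (1 - fraction of undersize in overflow) * 100
= (1 - 0.058) * 100
= 0.942 * 100
= 94.2%

94.2%


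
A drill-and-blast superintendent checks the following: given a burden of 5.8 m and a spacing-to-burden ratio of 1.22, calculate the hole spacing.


7.076 m

Spacing = burden * ratio
= 5.8 * 1.22
= 7.076 m


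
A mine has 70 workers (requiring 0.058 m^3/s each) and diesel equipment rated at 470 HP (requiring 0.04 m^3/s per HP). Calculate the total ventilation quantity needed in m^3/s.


22.86 m^3/s

Airflow for workers:
Q_people = 70 * 0.058 = 4.06 m^3/s
Airflow for diesel equipment:
Q_diesel = 470 * 0.04 = 18.8 m^3/s
Total ventilation:
Q_total = 4.06 + 18.8
= 22.86 m^3/s


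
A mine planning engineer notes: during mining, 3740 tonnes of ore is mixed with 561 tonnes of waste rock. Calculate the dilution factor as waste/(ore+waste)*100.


13.0435%

Total material = ore + waste
= 3740 + 561 = 4301 tonnes
Dilution = waste / total * 100
= 561 / 4301 * 100
= 0.1304347826 * 100
= 13.0435%


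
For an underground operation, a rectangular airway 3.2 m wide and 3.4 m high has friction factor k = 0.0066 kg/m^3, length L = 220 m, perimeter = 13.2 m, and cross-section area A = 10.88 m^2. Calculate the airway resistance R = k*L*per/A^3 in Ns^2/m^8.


0.0149 Ns^2/m^8

Compute the numerator:
k * L * per = 0.0066 * 220 * 13.2
= 19.1664
Compute the denominator:
A^3 = 10.88^3 = 1287.913472
Resistance:
R = 19.1664 / 1287.913472
= 0.0149 Ns^2/m^8


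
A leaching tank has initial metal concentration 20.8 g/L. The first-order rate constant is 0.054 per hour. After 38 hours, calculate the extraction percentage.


87.1522%

Compute the exponent:
-k * t = -0.054 * 38 = -2.052
Remaining concentration:
C = 20.8 * exp(-2.052)
= 20.8 * 0.1284776911
= 2.672335974 g/L
Extracted = 20.8 - 2.672335974 = 18.12766403 g/L
Extraction % = 18.12766403 / 20.8 * 100
= 87.1522%


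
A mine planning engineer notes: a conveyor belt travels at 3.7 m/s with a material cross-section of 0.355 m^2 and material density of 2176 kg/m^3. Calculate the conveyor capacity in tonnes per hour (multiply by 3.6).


Volumetric flow = speed * area
= 3.7 * 0.355 = 1.3135 m^3/s
Mass flow = volumetric * density
= 1.3135 * 2176 = 2858.176 kg/s
Convert to t/h: multiply by 3.6
Capacity = 2858.176 * 3.6
= 10289.4336 t/h

10289.4336 t/h


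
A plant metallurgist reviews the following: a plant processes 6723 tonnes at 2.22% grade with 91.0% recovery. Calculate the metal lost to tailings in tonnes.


Total metal in feed:
= 6723 * 2.22 / 100 = 149.2506 tonnes
Metal recovered:
= 149.2506 * 91.0 / 100 = 135.818046 tonnes
Metal lost to tailings:
= 149.2506 - 135.818046
= 13.4326 tonnes

13.4326 tonnes


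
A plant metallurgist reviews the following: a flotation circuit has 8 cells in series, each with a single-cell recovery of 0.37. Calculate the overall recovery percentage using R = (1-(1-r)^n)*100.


97.5184%

Complement of single-cell recovery:
1 - r = 1 - 0.37 = 0.63
Raise to power n:
(1 - r)^8 = 0.63^8 = 0.02481557803
Overall recovery:
R = (1 - 0.02481557803) * 100
= 97.5184%


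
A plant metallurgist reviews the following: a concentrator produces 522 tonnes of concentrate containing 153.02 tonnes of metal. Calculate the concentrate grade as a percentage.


29.3142%

Grade = (metal in concentrate / concentrate mass) * 100
= (153.02 / 522) * 100
= 0.2931417625 * 100
= 29.3142%


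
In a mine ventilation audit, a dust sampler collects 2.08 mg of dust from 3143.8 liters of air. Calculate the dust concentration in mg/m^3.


0.6616 mg/m^3

Convert liters to m^3: 1 m^3 = 1000 L
Concentration = mass / volume * 1000
= 2.08 / 3143.8 * 1000
= 0.0006616196959 * 1000
= 0.6616 mg/m^3


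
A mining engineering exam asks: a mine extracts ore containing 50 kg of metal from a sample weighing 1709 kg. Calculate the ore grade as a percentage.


2.9257%

Ore grade = (metal mass / ore mass) * 100
= (50 / 1709) * 100
= 0.02925687537 * 100
= 2.9257%


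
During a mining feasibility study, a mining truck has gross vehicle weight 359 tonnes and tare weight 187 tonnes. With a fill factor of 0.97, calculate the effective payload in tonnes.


Maximum payload = gross - tare
= 359 - 187 = 172 tonnes
Effective payload = max payload * fill factor
= 172 * 0.97
= 166.84 tonnes

166.84 tonnes


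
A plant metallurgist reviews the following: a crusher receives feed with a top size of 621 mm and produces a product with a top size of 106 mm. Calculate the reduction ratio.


Reduction ratio = feed size / product size
= 621 / 106
= 5.8585

5.8585


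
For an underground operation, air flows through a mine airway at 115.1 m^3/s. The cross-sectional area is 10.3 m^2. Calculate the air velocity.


11.1748 m/s

Velocity = flow rate / cross-sectional area
= 115.1 / 10.3
= 11.1748 m/s


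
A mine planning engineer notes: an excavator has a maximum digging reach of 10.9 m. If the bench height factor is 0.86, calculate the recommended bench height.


Bench height = reach * factor
= 10.9 * 0.86
= 9.374 m

9.374 m


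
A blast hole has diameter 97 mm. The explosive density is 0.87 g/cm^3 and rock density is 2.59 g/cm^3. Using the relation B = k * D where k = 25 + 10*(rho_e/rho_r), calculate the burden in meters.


First, compute k:
rho_e / rho_r = 0.87 / 2.59 = 0.3359073359
k = 25 + 10 * 0.3359073359 = 28.35907336
Then, compute burden:
B = k * D / 1000 = 28.35907336 * 97 / 1000
= 2750.830116 / 1000
= 2.7508 m

2.7508 m


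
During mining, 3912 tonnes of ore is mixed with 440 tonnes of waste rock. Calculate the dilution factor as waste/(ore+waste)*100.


Total material = ore + waste
= 3912 + 440 = 4352 tonnes
Dilution = waste / total * 100
= 440 / 4352 * 100
= 0.1011029412 * 100
= 10.1103%

10.1103%


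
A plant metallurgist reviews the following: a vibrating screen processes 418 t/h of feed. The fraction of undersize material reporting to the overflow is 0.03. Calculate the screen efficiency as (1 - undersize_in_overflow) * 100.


97.0%

Screen efficiency = (1 - fraction of undersize in overflow) * 100
= (1 - 0.03) * 100
= 0.97 * 100
= 97.0%


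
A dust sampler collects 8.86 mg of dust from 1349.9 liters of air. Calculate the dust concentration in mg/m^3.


6.5634 mg/m^3

Convert liters to m^3: 1 m^3 = 1000 L
Concentration = mass / volume * 1000
= 8.86 / 1349.9 * 1000
= 0.006563449144 * 1000
= 6.5634 mg/m^3


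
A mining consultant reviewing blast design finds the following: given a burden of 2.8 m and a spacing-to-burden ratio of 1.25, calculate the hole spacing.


Spacing = burden * ratio
= 2.8 * 1.25
= 3.5 m

3.5 m


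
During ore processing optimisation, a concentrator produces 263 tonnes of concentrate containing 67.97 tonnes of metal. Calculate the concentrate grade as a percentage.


25.8441%

Grade = (metal in concentrate / concentrate mass) * 100
= (67.97 / 263) * 100
= 0.2584410646 * 100
= 25.8441%


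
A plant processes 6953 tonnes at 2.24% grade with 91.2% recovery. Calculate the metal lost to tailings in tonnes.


13.7058 tonnes

Total metal in feed:
= 6953 * 2.24 / 100 = 155.7472 tonnes
Metal recovered:
= 155.7472 * 91.2 / 100 = 142.0414464 tonnes
Metal lost to tailings:
= 155.7472 - 142.0414464
= 13.7058 tonnes


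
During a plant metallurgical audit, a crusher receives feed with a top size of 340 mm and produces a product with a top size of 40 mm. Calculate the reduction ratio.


8.5

Reduction ratio = feed size / product size
= 340 / 40
= 8.5


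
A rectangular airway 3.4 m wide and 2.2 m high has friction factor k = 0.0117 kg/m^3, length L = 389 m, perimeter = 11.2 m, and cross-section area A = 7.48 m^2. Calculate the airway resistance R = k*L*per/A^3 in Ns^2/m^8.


0.1218 Ns^2/m^8

Compute the numerator:
k * L * per = 0.0117 * 389 * 11.2
= 50.97456
Compute the denominator:
A^3 = 7.48^3 = 418.508992
Resistance:
R = 50.97456 / 418.508992
= 0.1218 Ns^2/m^8


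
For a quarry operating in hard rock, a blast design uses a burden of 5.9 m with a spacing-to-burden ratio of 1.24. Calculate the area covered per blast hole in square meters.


First, find the spacing:
Spacing = burden * ratio = 5.9 * 1.24
= 7.316 m
Then, calculate the area:
Area = burden * spacing = 5.9 * 7.316
= 43.1644 m^2

43.1644 m^2


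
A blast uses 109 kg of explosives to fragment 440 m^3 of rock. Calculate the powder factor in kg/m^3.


Powder factor = explosive mass / rock volume
= 109 / 440
= 0.2477 kg/m^3

0.2477 kg/m^3


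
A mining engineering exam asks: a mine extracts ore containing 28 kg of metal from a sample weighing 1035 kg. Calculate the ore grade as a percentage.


2.7053%

Ore grade = (metal mass / ore mass) * 100
= (28 / 1035) * 100
= 0.0270531401 * 100
= 2.7053%


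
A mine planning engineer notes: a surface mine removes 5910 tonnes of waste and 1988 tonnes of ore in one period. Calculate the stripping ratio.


2.9728

Stripping ratio = waste tonnage / ore tonnage
= 5910 / 1988
= 2.9728


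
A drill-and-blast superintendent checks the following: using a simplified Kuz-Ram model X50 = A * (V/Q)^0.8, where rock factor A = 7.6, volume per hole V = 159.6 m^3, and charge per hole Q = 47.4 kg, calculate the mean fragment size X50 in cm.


20.0732 cm

Compute V/Q:
V/Q = 159.6 / 47.4 = 3.367088608
Raise to the power 0.8:
(V/Q)^0.8 = 3.367088608^0.8 = 2.641214278
Multiply by A:
X50 = 7.6 * 2.641214278
= 20.0732 cm


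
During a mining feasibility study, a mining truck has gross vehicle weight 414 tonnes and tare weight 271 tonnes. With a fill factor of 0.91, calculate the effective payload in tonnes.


Maximum payload = gross - tare
= 414 - 271 = 143 tonnes
Effective payload = max payload * fill factor
= 143 * 0.91
= 130.13 tonnes

130.13 tonnes


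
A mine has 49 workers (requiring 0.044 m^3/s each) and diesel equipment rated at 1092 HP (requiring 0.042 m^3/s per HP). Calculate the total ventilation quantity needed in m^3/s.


48.02 m^3/s

Airflow for workers:
Q_people = 49 * 0.044 = 2.156 m^3/s
Airflow for diesel equipment:
Q_diesel = 1092 * 0.042 = 45.864 m^3/s
Total ventilation:
Q_total = 2.156 + 45.864
= 48.02 m^3/s


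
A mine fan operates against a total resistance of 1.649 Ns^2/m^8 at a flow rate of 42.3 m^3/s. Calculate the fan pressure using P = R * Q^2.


Compute Q^2:
Q^2 = 42.3^2 = 1789.29
Compute pressure:
P = R * Q^2 = 1.649 * 1789.29
= 2950.5392 Pa

2950.5392 Pa


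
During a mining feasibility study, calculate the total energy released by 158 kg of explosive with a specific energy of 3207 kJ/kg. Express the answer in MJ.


506.706 MJ

Energy = mass * specific_energy / 1000
= 158 * 3207 / 1000
= 506706 / 1000
= 506.706 MJ


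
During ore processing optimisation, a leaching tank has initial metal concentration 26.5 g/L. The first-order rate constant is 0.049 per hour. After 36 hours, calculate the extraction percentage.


82.8642%

Compute the exponent:
-k * t = -0.049 * 36 = -1.764
Remaining concentration:
C = 26.5 * exp(-1.764)
= 26.5 * 0.1713580589
= 4.540988561 g/L
Extracted = 26.5 - 4.540988561 = 21.95901144 g/L
Extraction % = 21.95901144 / 26.5 * 100
= 82.8642%


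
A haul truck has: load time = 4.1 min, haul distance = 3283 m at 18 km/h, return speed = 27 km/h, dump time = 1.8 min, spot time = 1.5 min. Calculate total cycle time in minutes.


25.6389 min

Convert haul speed to m/min: 18 * 1000/60 = 300 m/min
Haul time = 3283 / 300 = 10.94333333 min
Convert return speed to m/min: 27 * 1000/60 = 450 m/min
Return time = 3283 / 450 = 7.295555556 min
Total cycle time:
= 4.1 + 10.94333333 + 1.8 + 7.295555556 + 1.5
= 25.6389 min


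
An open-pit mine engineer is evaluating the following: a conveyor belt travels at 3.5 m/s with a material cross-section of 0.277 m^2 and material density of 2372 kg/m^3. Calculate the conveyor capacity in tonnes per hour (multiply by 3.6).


8278.7544 t/h

Volumetric flow = speed * area
= 3.5 * 0.277 = 0.9695 m^3/s
Mass flow = volumetric * density
= 0.9695 * 2372 = 2299.654 kg/s
Convert to t/h: multiply by 3.6
Capacity = 2299.654 * 3.6
= 8278.7544 t/h


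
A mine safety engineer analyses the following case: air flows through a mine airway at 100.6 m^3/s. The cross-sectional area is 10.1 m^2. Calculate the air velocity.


9.9604 m/s

Velocity = flow rate / cross-sectional area
= 100.6 / 10.1
= 9.9604 m/s


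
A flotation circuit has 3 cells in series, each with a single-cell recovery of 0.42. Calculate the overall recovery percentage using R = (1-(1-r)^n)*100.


Complement of single-cell recovery:
1 - r = 1 - 0.42 = 0.58
Raise to power n:
(1 - r)^3 = 0.58^3 = 0.195112
Overall recovery:
R = (1 - 0.195112) * 100
= 80.4888%

80.4888%


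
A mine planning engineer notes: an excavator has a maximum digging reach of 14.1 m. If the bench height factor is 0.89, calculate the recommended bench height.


12.549 m

Bench height = reach * factor
= 14.1 * 0.89
= 12.549 m


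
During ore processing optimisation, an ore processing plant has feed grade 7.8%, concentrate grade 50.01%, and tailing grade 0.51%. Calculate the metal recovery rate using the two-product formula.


Using the two-product formula:
R = 100 * c * (f - t) / (f * (c - t))
Numerator = 100 * 50.01 * (7.8 - 0.51)
= 100 * 50.01 * 7.29
= 36457.29
Denominator = 7.8 * (50.01 - 0.51)
= 7.8 * 49.5
= 386.1
R = 36457.29 / 386.1
= 94.4245%

94.4245%


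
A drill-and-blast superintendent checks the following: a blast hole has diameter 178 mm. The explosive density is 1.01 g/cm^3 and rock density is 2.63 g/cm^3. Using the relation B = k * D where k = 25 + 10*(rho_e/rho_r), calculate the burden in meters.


5.1336 m

First, compute k:
rho_e / rho_r = 1.01 / 2.63 = 0.3840304183
k = 25 + 10 * 0.3840304183 = 28.84030418
Then, compute burden:
B = k * D / 1000 = 28.84030418 * 178 / 1000
= 5133.574144 / 1000
= 5.1336 m


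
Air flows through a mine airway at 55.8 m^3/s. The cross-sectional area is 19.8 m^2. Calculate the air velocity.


Velocity = flow rate / cross-sectional area
= 55.8 / 19.8
= 2.8182 m/s

2.8182 m/s


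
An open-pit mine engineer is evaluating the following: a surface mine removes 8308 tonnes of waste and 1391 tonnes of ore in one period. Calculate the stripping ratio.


Stripping ratio = waste tonnage / ore tonnage
= 8308 / 1391
= 5.9727

5.9727


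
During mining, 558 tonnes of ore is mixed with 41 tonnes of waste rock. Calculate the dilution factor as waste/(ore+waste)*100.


Total material = ore + waste
= 558 + 41 = 599 tonnes
Dilution = waste / total * 100
= 41 / 599 * 100
= 0.06844741235 * 100
= 6.8447%

6.8447%


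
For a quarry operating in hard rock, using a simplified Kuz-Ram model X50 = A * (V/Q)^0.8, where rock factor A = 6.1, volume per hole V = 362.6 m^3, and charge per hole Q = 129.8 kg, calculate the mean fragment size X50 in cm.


Compute V/Q:
V/Q = 362.6 / 129.8 = 2.793528505
Raise to the power 0.8:
(V/Q)^0.8 = 2.793528505^0.8 = 2.274691401
Multiply by A:
X50 = 6.1 * 2.274691401
= 13.8756 cm

13.8756 cm


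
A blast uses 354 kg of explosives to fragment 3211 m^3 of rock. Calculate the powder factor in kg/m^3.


Powder factor = explosive mass / rock volume
= 354 / 3211
= 0.1102 kg/m^3

0.1102 kg/m^3


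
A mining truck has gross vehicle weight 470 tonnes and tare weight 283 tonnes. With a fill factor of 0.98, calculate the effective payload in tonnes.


Maximum payload = gross - tare
= 470 - 283 = 187 tonnes
Effective payload = max payload * fill factor
= 187 * 0.98
= 183.26 tonnes

183.26 tonnes


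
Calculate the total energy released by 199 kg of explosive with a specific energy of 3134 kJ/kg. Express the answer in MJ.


Energy = mass * specific_energy / 1000
= 199 * 3134 / 1000
= 623666 / 1000
= 623.666 MJ

623.666 MJ


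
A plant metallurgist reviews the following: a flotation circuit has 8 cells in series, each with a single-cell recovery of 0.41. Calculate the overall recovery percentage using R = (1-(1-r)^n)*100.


Complement of single-cell recovery:
1 - r = 1 - 0.41 = 0.59
Raise to power n:
(1 - r)^8 = 0.59^8 = 0.01468304376
Overall recovery:
R = (1 - 0.01468304376) * 100
= 98.5317%

98.5317%


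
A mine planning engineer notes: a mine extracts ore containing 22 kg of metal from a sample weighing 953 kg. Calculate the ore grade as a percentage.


2.3085%

Ore grade = (metal mass / ore mass) * 100
= (22 / 953) * 100
= 0.02308499475 * 100
= 2.3085%


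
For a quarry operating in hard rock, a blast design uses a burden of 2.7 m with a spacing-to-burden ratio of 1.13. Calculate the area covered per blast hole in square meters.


8.2377 m^2

First, find the spacing:
Spacing = burden * ratio = 2.7 * 1.13
= 3.051 m
Then, calculate the area:
Area = burden * spacing = 2.7 * 3.051
= 8.2377 m^2


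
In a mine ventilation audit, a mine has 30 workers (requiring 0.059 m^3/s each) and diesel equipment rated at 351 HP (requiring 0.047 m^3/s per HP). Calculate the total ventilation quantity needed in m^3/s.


18.267 m^3/s

Airflow for workers:
Q_people = 30 * 0.059 = 1.77 m^3/s
Airflow for diesel equipment:
Q_diesel = 351 * 0.047 = 16.497 m^3/s
Total ventilation:
Q_total = 1.77 + 16.497
= 18.267 m^3/s


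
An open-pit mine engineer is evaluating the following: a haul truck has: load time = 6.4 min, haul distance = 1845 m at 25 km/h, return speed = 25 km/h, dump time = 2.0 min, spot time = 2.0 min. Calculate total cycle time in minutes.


19.256 min

Convert haul speed to m/min: 25 * 1000/60 = 416.6666667 m/min
Haul time = 1845 / 416.6666667 = 4.428 min
Convert return speed to m/min: 25 * 1000/60 = 416.6666667 m/min
Return time = 1845 / 416.6666667 = 4.428 min
Total cycle time:
= 6.4 + 4.428 + 2.0 + 4.428 + 2.0
= 19.256 min


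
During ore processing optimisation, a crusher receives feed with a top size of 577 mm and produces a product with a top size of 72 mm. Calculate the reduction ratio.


8.0139

Reduction ratio = feed size / product size
= 577 / 72
= 8.0139


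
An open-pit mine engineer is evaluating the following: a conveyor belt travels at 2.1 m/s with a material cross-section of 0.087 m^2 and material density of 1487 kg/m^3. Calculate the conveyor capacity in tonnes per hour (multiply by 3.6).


Volumetric flow = speed * area
= 2.1 * 0.087 = 0.1827 m^3/s
Mass flow = volumetric * density
= 0.1827 * 1487 = 271.6749 kg/s
Convert to t/h: multiply by 3.6
Capacity = 271.6749 * 3.6
= 978.0296 t/h

978.0296 t/h


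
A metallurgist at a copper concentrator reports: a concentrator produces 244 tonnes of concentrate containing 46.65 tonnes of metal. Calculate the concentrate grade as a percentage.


19.1189%

Grade = (metal in concentrate / concentrate mass) * 100
= (46.65 / 244) * 100
= 0.1911885246 * 100
= 19.1189%


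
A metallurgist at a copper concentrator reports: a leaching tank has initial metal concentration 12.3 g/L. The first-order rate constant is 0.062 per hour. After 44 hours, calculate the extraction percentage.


Compute the exponent:
-k * t = -0.062 * 44 = -2.728
Remaining concentration:
C = 12.3 * exp(-2.728)
= 12.3 * 0.06534985877
= 0.8038032629 g/L
Extracted = 12.3 - 0.8038032629 = 11.49619674 g/L
Extraction % = 11.49619674 / 12.3 * 100
= 93.465%

93.465%


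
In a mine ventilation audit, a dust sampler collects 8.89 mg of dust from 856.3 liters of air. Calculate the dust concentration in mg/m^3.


10.3819 mg/m^3

Convert liters to m^3: 1 m^3 = 1000 L
Concentration = mass / volume * 1000
= 8.89 / 856.3 * 1000
= 0.01038187551 * 1000
= 10.3819 mg/m^3


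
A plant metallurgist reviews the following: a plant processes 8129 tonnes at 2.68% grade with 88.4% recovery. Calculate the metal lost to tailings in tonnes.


25.2714 tonnes

Total metal in feed:
= 8129 * 2.68 / 100 = 217.8572 tonnes
Metal recovered:
= 217.8572 * 88.4 / 100 = 192.5857648 tonnes
Metal lost to tailings:
= 217.8572 - 192.5857648
= 25.2714 tonnes


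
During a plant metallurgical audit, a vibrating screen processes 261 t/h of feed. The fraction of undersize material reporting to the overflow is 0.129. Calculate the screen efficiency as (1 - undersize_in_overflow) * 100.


87.1%

Screen efficiency = (1 - fraction of undersize in overflow) * 100
= (1 - 0.129) * 100
= 0.871 * 100
= 87.1%


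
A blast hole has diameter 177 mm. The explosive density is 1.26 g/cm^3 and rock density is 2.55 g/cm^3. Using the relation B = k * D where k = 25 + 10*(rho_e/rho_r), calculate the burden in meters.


5.2996 m

First, compute k:
rho_e / rho_r = 1.26 / 2.55 = 0.4941176471
k = 25 + 10 * 0.4941176471 = 29.94117647
Then, compute burden:
B = k * D / 1000 = 29.94117647 * 177 / 1000
= 5299.588235 / 1000
= 5.2996 m


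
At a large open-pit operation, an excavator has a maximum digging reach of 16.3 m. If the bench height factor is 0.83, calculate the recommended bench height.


13.529 m

Bench height = reach * factor
= 16.3 * 0.83
= 13.529 m


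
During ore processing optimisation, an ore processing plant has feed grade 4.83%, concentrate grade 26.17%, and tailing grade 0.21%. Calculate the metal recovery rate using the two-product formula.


96.4259%

Using the two-product formula:
R = 100 * c * (f - t) / (f * (c - t))
Numerator = 100 * 26.17 * (4.83 - 0.21)
= 100 * 26.17 * 4.62
= 12090.54
Denominator = 4.83 * (26.17 - 0.21)
= 4.83 * 25.96
= 125.3868
R = 12090.54 / 125.3868
= 96.4259%


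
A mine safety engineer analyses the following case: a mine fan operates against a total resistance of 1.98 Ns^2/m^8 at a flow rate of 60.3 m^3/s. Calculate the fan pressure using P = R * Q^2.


Compute Q^2:
Q^2 = 60.3^2 = 3636.09
Compute pressure:
P = R * Q^2 = 1.98 * 3636.09
= 7199.4582 Pa

7199.4582 Pa


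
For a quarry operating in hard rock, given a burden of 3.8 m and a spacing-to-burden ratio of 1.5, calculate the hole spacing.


Spacing = burden * ratio
= 3.8 * 1.5
= 5.7 m

5.7 m


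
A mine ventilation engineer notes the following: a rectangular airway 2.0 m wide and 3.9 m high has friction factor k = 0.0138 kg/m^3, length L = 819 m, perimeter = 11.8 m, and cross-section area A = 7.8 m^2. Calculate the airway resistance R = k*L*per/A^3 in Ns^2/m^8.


0.281 Ns^2/m^8

Compute the numerator:
k * L * per = 0.0138 * 819 * 11.8
= 133.36596
Compute the denominator:
A^3 = 7.8^3 = 474.552
Resistance:
R = 133.36596 / 474.552
= 0.281 Ns^2/m^8


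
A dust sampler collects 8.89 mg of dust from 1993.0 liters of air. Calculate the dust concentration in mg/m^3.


4.4606 mg/m^3

Convert liters to m^3: 1 m^3 = 1000 L
Concentration = mass / volume * 1000
= 8.89 / 1993.0 * 1000
= 0.004460612142 * 1000
= 4.4606 mg/m^3


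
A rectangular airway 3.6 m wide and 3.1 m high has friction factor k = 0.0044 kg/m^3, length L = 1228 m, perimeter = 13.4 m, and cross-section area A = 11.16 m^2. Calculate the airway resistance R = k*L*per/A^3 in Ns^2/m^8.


Compute the numerator:
k * L * per = 0.0044 * 1228 * 13.4
= 72.40288
Compute the denominator:
A^3 = 11.16^3 = 1389.928896
Resistance:
R = 72.40288 / 1389.928896
= 0.0521 Ns^2/m^8

0.0521 Ns^2/m^8


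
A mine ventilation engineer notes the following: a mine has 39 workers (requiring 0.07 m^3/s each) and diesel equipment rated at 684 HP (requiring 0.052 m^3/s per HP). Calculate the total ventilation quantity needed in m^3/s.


38.298 m^3/s

Airflow for workers:
Q_people = 39 * 0.07 = 2.73 m^3/s
Airflow for diesel equipment:
Q_diesel = 684 * 0.052 = 35.568 m^3/s
Total ventilation:
Q_total = 2.73 + 35.568
= 38.298 m^3/s


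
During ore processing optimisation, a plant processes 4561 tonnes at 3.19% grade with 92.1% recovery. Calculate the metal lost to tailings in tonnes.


Total metal in feed:
= 4561 * 3.19 / 100 = 145.4959 tonnes
Metal recovered:
= 145.4959 * 92.1 / 100 = 134.0017239 tonnes
Metal lost to tailings:
= 145.4959 - 134.0017239
= 11.4942 tonnes

11.4942 tonnes


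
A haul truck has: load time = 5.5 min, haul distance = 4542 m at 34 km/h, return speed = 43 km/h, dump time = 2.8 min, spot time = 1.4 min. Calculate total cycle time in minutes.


Convert haul speed to m/min: 34 * 1000/60 = 566.6666667 m/min
Haul time = 4542 / 566.6666667 = 8.015294118 min
Convert return speed to m/min: 43 * 1000/60 = 716.6666667 m/min
Return time = 4542 / 716.6666667 = 6.337674419 min
Total cycle time:
= 5.5 + 8.015294118 + 2.8 + 6.337674419 + 1.4
= 24.053 min

24.053 min


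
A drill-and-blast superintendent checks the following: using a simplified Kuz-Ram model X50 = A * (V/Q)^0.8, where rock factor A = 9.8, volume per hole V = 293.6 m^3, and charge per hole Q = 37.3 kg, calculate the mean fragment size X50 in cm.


Compute V/Q:
V/Q = 293.6 / 37.3 = 7.871313673
Raise to the power 0.8:
(V/Q)^0.8 = 7.871313673^0.8 = 5.210000627
Multiply by A:
X50 = 9.8 * 5.210000627
= 51.058 cm

51.058 cm


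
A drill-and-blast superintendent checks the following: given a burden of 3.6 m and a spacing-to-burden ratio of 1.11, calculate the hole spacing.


Spacing = burden * ratio
= 3.6 * 1.11
= 3.996 m

3.996 m


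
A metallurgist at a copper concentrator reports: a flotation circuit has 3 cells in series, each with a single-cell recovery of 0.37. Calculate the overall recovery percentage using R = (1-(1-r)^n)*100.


Complement of single-cell recovery:
1 - r = 1 - 0.37 = 0.63
Raise to power n:
(1 - r)^3 = 0.63^3 = 0.250047
Overall recovery:
R = (1 - 0.250047) * 100
= 74.9953%

74.9953%


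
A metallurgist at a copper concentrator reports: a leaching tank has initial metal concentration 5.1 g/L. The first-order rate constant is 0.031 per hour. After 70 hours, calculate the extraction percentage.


88.5822%

Compute the exponent:
-k * t = -0.031 * 70 = -2.17
Remaining concentration:
C = 5.1 * exp(-2.17)
= 5.1 * 0.1141776169
= 0.5823058462 g/L
Extracted = 5.1 - 0.5823058462 = 4.517694154 g/L
Extraction % = 4.517694154 / 5.1 * 100
= 88.5822%
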